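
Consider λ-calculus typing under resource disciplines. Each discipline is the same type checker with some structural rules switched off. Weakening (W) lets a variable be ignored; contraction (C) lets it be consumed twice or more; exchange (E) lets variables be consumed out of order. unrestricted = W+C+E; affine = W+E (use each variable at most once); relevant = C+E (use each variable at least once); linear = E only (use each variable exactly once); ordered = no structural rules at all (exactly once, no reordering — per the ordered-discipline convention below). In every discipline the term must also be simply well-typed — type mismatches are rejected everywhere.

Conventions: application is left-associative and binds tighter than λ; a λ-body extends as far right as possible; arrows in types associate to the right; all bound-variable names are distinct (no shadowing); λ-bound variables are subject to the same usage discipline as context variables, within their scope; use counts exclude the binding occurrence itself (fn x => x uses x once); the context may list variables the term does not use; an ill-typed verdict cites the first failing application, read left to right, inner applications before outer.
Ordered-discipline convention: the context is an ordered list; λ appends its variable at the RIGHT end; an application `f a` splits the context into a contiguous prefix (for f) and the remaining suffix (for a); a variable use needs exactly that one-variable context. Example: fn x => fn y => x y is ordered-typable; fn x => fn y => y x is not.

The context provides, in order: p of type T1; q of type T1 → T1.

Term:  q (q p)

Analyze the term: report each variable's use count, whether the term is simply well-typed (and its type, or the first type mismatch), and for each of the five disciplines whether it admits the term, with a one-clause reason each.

variable uses: p: 1×; q: 2×
order of uses: q, q, p
typing: ✓ — T1
ordered ✗ (needs contraction — q ×2)
linear ✗ (needs contraction — q ×2)
affine ✗ (needs contraction — q ×2)
relevant ✓ (p, q: all used, weakening unneeded)
unrestricted ✓ (simply typable at T1; W, C, E all held)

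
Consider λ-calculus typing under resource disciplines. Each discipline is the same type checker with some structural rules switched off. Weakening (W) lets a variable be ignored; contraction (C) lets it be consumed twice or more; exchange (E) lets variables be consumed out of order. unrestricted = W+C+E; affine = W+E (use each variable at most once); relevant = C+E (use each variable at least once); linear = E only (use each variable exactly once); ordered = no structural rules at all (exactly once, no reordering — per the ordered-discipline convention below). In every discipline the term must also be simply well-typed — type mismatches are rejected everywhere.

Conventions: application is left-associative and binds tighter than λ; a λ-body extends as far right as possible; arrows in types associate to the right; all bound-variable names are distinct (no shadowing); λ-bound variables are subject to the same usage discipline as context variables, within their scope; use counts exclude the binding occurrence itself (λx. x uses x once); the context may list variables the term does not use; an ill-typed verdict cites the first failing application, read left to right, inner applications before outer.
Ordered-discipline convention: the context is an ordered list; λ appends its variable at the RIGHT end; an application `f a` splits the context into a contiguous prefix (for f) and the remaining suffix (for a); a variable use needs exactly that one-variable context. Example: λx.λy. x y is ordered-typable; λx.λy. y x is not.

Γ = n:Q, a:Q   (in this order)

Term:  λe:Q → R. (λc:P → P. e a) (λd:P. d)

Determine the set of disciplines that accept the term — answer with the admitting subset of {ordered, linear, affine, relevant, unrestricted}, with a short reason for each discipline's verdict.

admitting disciplines: affine, unrestricted
counts: n ×0, a ×1, e (bound) ×1, c (bound) ×0, d (bound) ×1
use order (left to right): e, a, d
typing: well-typed at (Q → R) → R
ordered ✗ (needs weakening: n, c unused)
linear ✗ (needs weakening: n, c unused)
affine ✓ (none of n, a, e, c, d used more than once)
relevant ✗ (needs weakening: n, c unused)
unrestricted ✓ (type-checks ((Q → R) → R) and nothing is barred)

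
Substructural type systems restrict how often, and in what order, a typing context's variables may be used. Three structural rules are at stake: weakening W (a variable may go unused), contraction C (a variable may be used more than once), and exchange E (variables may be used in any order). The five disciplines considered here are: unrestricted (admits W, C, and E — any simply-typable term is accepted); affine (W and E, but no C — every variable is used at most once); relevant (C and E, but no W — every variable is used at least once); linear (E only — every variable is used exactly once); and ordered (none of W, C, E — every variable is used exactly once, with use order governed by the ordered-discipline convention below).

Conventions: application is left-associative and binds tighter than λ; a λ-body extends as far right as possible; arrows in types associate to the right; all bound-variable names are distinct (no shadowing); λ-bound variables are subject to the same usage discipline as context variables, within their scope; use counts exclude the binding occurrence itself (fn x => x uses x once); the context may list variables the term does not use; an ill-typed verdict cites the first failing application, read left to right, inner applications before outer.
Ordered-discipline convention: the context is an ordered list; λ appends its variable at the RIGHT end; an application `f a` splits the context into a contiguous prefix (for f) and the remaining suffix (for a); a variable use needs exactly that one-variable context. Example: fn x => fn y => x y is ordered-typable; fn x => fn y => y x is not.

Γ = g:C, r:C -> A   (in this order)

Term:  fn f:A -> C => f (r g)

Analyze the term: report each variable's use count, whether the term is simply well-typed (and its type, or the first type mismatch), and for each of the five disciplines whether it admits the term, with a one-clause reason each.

counts: g: 1×; r: 1×; f (bound): 1×
order of uses: f, r, g
typing: ✓ — (A -> C) -> C
ordered: ✗ — no contiguous prefix/suffix split fits f, r, g
linear: ✓ — single use per variable (g, r, f)
affine: ✓ — g, r, f: no repeats, contraction unneeded
relevant: ✓ — g, r, f: all used, weakening unneeded
unrestricted: ✓ — type-checks ((A -> C) -> C) and nothing is barred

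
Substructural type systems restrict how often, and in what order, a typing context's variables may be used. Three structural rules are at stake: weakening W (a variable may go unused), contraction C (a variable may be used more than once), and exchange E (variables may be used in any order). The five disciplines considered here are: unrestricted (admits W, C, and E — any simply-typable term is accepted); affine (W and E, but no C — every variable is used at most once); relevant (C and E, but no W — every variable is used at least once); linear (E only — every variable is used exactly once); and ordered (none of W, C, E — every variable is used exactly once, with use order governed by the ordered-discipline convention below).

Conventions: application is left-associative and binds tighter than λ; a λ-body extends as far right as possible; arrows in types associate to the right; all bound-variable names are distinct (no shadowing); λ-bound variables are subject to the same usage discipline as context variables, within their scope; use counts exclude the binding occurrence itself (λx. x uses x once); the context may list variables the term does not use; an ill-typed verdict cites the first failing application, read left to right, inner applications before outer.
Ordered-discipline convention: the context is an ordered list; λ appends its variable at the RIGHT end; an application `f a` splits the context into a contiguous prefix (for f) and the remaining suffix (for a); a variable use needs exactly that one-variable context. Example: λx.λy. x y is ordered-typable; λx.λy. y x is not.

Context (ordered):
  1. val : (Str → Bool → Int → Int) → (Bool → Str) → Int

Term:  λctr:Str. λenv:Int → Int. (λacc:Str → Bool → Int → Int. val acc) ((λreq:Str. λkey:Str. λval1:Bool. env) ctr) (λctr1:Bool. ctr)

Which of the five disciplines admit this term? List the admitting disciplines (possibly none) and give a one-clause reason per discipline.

admitted in: unrestricted
counts: val ×1; ctr (bound) ×2; env (bound) ×1; acc (bound) ×1; req (bound) ×0; key (bound) ×0; val1 (bound) ×0; ctr1 (bound) ×0
order of uses: val, acc, env, ctr, ctr
typing: well-typed — term : Str → (Int → Int) → Int
ordered ✗ (needs contraction — ctr ×2; req, key, val1, ctr1 never used (weakening))
linear ✗ (needs contraction — ctr ×2; req, key, val1, ctr1 never used (weakening))
affine ✗ (needs contraction — ctr ×2)
relevant ✗ (req, key, val1, ctr1 never used (weakening))
unrestricted ✓ (well-typed at Str → (Int → Int) → Int; no restrictions here)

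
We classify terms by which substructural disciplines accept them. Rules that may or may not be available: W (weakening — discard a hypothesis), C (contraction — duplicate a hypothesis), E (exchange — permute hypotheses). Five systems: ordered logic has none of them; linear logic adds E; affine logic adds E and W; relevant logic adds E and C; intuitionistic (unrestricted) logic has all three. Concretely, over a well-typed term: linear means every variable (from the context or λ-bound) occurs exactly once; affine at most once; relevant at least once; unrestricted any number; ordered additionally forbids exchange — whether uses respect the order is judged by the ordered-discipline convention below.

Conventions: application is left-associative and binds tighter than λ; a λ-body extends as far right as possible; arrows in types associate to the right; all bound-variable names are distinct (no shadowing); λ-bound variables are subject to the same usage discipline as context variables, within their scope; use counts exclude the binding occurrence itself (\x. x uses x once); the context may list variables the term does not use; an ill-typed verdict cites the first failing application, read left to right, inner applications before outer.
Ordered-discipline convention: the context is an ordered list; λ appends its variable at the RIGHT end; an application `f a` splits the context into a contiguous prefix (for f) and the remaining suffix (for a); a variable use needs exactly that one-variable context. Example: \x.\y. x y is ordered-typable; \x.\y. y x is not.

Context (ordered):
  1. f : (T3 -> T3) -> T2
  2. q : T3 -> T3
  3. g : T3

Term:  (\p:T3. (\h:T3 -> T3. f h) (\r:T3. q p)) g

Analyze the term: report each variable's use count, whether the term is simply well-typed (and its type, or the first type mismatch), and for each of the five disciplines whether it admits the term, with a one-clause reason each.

usage: f: 1×, q: 1×, g: 1×, p (bound): 1×, h (bound): 1×, r (bound): 0×
use order (left to right): f, h, q, p, g
typing: ✓ — T2
ordered: ✗, r left unused
linear: ✗, r left unused
affine: ✓, none of f, q, g, p, h, r used more than once
relevant: ✗, r left unused
unrestricted: ✓, typability at T2 is all that's needed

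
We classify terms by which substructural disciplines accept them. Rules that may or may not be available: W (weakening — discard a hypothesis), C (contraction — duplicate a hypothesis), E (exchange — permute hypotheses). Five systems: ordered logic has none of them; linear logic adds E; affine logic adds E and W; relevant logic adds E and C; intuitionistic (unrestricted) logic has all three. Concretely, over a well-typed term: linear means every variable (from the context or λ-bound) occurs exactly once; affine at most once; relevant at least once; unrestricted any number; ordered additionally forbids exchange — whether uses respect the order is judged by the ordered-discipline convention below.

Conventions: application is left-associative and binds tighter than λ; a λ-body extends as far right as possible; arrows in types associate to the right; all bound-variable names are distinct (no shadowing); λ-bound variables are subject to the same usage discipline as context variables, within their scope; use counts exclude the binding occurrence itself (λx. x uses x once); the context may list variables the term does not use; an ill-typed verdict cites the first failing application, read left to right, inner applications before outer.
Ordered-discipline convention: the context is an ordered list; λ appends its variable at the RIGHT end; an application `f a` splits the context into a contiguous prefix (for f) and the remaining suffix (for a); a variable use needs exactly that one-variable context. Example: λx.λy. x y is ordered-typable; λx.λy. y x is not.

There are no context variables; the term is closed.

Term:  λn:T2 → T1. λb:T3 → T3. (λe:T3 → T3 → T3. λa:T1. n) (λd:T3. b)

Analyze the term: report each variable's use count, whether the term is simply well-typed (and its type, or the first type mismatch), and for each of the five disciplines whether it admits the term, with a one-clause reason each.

usage: n (bound)=1; b (bound)=1; e (bound)=0; a (bound)=0; d (bound)=0
uses in reading order: n, b
typing: ✓ — (T2 → T1) → (T3 → T3) → T1 → T2 → T1
ordered ✗ (needs weakening: e, a, d unused)
linear ✗ (needs weakening: e, a, d unused)
affine ✓ (at most one use each (n, b, e, a, d))
relevant ✗ (needs weakening: e, a, d unused)
unrestricted ✓ (typability at (T2 → T1) → (T3 → T3) → T1 → T2 → T1 is all that's needed)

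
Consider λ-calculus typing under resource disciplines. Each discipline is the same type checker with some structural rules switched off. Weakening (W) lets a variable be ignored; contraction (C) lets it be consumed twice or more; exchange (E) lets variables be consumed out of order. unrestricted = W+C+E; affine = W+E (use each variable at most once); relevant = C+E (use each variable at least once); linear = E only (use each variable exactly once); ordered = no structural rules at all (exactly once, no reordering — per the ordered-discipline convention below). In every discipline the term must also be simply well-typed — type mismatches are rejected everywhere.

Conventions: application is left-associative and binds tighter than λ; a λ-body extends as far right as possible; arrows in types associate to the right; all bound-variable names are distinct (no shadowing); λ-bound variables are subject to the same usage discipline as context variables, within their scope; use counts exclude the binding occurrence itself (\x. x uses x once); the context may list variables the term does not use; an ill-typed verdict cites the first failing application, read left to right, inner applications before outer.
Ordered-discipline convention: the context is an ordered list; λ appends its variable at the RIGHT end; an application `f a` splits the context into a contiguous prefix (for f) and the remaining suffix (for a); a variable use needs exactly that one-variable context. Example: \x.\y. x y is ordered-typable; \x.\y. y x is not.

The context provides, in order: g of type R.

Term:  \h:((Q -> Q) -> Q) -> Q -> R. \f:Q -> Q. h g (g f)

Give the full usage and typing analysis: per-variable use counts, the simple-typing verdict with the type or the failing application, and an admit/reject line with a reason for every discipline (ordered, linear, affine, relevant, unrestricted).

use counts: g ×2; h (bound) ×1; f (bound) ×1
order of uses: h, g, g, f
typing: ill-typed: an argument R mismatches the expected (Q -> Q) -> Q
ordered ✗ (the type mismatch rejects it)
linear ✗ (not simply typable)
affine ✗ (fails simple typing)
relevant ✗ (a type mismatch blocks all five)
unrestricted ✗ (the type mismatch rejects it)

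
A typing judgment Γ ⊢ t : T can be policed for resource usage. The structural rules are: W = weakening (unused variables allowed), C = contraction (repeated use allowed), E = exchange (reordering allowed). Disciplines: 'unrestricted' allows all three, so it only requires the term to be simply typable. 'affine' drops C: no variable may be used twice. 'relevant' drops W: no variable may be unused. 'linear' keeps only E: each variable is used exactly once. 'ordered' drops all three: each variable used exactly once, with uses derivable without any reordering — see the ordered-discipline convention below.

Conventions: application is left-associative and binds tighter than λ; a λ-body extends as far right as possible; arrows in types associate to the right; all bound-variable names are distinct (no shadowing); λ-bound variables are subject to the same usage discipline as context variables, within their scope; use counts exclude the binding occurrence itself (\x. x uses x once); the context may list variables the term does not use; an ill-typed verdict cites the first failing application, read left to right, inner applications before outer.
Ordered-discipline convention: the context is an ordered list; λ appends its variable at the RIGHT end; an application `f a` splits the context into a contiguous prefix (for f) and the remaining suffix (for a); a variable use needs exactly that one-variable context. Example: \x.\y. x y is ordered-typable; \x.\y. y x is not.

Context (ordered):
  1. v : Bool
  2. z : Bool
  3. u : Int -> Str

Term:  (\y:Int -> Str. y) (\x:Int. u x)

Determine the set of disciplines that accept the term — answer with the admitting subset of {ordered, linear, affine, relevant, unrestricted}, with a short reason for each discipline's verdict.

admitted in: affine, unrestricted
counts: v=0; z=0; u=1; y [bound]=1; x [bound]=1
order of uses: y, u, x
typing: ✓ — Int -> Str
ordered: ✗ — v, z left unused
linear: ✗ — v, z left unused
affine: ✓ — at most one use each (v, z, u, y, x)
relevant: ✗ — v, z left unused
unrestricted: ✓ — type-checks (Int -> Str) and nothing is barred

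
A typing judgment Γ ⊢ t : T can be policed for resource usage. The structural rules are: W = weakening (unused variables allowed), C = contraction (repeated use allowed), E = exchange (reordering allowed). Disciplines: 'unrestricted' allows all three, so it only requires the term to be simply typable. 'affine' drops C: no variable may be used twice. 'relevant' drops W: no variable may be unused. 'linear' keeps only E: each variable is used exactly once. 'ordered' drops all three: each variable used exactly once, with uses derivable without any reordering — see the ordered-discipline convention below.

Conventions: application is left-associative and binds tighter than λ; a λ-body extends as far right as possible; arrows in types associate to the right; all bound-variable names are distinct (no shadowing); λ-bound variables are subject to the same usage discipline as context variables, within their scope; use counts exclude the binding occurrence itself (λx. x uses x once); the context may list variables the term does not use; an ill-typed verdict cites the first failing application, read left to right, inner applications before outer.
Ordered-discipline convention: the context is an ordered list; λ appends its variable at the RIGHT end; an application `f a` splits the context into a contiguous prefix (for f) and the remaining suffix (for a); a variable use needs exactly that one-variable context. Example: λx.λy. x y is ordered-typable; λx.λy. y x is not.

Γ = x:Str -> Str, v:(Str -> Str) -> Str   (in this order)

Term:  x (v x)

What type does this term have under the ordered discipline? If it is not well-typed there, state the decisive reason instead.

not well-typed under ordered — needs contraction — x ×2
use counts: x: 2×, v: 1×
use order (left to right): x, v, x
typing: well-typed — term : Str
summary: ordered ✗ | linear ✗ | affine ✗ | relevant ✓ | unrestricted ✓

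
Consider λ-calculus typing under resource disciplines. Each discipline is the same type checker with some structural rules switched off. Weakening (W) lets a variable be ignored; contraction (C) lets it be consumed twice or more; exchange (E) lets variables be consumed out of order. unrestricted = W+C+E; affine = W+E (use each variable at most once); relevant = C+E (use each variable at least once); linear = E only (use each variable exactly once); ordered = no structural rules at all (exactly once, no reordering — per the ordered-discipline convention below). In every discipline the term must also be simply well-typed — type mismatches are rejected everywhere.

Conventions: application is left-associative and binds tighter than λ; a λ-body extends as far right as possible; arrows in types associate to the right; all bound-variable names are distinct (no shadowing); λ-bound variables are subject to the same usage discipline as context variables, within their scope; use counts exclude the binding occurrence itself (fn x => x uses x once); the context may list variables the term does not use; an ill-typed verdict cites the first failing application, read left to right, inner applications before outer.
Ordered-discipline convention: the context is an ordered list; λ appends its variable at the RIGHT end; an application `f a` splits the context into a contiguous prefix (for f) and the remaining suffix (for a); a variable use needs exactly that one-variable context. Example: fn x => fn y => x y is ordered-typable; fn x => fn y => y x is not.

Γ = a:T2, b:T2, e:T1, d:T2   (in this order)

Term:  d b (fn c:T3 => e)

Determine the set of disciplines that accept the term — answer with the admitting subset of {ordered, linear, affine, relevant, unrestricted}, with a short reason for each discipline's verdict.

accepted by: none
use counts: a: 0×, b: 1×, e: 1×, d: 1×, c (λ-bound): 0×
left-to-right use order: d, b, e
typing: ill-typed: applying a non-function (T2)
ordered: ✗, the type mismatch rejects it
linear: ✗, not simply typable
affine: ✗, fails simple typing
relevant: ✗, a type mismatch blocks all five
unrestricted: ✗, the type mismatch rejects it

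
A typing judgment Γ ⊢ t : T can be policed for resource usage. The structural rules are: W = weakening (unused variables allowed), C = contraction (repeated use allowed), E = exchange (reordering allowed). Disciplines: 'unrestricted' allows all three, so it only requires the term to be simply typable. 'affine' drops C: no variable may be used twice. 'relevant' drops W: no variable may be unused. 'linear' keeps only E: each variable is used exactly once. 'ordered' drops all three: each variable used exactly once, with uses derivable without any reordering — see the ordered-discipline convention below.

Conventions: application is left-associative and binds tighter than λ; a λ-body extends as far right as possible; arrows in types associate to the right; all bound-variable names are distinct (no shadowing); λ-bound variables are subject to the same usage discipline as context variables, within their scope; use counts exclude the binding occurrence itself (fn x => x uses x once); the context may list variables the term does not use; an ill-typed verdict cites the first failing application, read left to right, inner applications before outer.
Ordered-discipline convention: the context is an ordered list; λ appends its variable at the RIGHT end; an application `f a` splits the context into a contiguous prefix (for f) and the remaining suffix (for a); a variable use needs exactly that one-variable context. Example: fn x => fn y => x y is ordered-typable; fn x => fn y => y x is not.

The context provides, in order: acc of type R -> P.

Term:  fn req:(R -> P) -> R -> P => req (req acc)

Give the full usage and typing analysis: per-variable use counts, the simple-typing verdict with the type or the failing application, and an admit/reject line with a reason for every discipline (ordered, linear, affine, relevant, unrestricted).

use counts: acc: 1; req (λ-bound): 2
left-to-right use order: req, req, acc
typing: the term checks, with type ((R -> P) -> R -> P) -> R -> P
ordered: ✗, req ×2 used more than once (contraction)
linear: ✗, req ×2 used more than once (contraction)
affine: ✗, req ×2 used more than once (contraction)
relevant: ✓, acc, req: all used, weakening unneeded
unrestricted: ✓, typability at ((R -> P) -> R -> P) -> R -> P is all that's needed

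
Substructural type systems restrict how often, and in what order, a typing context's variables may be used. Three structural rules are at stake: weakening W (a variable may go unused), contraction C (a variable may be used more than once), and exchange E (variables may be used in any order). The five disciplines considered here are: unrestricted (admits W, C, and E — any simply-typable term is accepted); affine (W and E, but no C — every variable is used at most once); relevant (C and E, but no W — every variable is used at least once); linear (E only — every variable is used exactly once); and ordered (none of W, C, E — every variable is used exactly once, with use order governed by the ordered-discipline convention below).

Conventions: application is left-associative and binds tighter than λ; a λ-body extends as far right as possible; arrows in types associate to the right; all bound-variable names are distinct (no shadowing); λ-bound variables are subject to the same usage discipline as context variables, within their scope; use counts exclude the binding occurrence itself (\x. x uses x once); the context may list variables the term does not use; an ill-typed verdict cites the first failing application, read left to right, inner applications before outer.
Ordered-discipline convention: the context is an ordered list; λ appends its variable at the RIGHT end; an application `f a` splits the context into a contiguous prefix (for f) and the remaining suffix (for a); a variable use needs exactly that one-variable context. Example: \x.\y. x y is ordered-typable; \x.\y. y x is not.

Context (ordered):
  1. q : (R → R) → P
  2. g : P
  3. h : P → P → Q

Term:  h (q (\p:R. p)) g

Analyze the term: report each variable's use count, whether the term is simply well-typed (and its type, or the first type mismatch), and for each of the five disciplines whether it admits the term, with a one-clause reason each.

usage: q: 1, g: 1, h: 1, p (λ-bound): 1
left-to-right use order: h, q, p, g
typing: well-typed — term : Q
ordered: ✗, use order h, q, p, g needs exchange
linear: ✓, single use per variable (q, g, h, p)
affine: ✓, at most one use each (q, g, h, p)
relevant: ✓, none of q, g, h, p goes unused
unrestricted: ✓, simply typable at Q; W, C, E all held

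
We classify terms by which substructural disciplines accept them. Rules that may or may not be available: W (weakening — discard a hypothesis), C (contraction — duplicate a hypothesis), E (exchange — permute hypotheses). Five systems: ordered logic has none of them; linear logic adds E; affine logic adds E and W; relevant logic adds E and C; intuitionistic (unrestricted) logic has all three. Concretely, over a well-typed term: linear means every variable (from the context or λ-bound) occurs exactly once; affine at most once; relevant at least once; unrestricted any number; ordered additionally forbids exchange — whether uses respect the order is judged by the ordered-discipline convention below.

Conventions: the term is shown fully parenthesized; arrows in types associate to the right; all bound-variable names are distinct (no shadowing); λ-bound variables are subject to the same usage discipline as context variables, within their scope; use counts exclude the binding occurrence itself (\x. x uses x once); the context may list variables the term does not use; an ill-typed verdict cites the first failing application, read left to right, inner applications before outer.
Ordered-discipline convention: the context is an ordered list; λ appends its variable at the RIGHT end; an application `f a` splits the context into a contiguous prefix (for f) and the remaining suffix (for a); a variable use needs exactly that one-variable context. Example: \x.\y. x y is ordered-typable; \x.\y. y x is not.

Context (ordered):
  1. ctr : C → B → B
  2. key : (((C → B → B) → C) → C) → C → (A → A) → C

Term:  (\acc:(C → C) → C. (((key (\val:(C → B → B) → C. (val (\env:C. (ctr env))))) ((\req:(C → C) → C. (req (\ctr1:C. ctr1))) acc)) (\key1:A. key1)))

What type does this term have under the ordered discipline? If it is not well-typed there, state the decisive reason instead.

not well-typed under ordered — no ordered split (uses run key, val, ctr, env, req, ctr1, acc, key1)
counts: ctr ×1; key ×1; acc [bound] ×1; val [bound] ×1; env [bound] ×1; req [bound] ×1; ctr1 [bound] ×1; key1 [bound] ×1
order of uses: key, val, ctr, env, req, ctr1, acc, key1
typing: the term checks, with type ((C → C) → C) → C
across the five disciplines: ordered ✗ · linear ✓ · affine ✓ · relevant ✓ · unrestricted ✓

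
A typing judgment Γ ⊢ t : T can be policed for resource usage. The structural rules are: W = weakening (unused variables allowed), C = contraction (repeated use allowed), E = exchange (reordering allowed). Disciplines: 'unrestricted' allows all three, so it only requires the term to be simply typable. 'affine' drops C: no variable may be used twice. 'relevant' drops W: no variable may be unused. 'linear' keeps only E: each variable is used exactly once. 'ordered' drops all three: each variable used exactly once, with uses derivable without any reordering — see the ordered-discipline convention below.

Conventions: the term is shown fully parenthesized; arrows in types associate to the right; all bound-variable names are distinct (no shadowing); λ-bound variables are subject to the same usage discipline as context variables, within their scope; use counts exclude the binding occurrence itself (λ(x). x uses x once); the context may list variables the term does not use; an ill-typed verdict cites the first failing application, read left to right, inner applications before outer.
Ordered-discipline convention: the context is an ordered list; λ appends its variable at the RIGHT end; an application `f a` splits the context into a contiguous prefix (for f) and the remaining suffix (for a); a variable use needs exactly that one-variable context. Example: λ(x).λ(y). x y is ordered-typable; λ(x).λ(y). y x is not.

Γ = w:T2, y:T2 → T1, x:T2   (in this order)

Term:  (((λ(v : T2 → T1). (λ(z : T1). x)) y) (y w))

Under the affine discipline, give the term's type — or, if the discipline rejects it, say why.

not well-typed under affine — uses contraction: y ×2
variable uses: w: 1×, y: 2×, x: 1×, v (bound): 0×, z (bound): 0×
left-to-right use order: x, y, y, w
typing: well-typed at T2
summary: ordered ✗; linear ✗; affine ✗; relevant ✗; unrestricted ✓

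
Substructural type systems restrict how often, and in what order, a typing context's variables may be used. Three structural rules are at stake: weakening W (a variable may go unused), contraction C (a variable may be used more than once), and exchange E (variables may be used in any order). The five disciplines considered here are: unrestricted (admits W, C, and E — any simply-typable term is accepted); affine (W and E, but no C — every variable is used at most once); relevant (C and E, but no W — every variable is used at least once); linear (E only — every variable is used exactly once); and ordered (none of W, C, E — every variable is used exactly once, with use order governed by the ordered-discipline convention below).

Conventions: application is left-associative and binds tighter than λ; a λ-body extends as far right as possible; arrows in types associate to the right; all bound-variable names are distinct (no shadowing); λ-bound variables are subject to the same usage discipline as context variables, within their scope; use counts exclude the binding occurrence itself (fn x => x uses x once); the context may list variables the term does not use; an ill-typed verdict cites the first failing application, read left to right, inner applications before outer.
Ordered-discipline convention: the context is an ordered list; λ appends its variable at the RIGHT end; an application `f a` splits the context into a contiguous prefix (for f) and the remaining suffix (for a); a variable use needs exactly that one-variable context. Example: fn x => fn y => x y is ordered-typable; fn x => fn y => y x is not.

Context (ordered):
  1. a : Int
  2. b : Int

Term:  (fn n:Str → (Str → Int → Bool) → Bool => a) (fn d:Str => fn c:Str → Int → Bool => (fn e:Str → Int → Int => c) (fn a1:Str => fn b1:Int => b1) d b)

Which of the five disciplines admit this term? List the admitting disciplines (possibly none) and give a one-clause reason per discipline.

accepted by: affine, unrestricted
usage: a: 1×, b: 1×, n [bound]: 0×, d [bound]: 1×, c [bound]: 1×, e [bound]: 0×, a1 [bound]: 0×, b1 [bound]: 1×
use order (left to right): a, c, b1, d, b
typing: well-typed at Int
ordered: ✗, n, e, a1 left unused
linear: ✗, n, e, a1 left unused
affine: ✓, a, b, n, d, c, e, a1, b1: no repeats, contraction unneeded
relevant: ✗, n, e, a1 left unused
unrestricted: ✓, well-typed at Int; no restrictions here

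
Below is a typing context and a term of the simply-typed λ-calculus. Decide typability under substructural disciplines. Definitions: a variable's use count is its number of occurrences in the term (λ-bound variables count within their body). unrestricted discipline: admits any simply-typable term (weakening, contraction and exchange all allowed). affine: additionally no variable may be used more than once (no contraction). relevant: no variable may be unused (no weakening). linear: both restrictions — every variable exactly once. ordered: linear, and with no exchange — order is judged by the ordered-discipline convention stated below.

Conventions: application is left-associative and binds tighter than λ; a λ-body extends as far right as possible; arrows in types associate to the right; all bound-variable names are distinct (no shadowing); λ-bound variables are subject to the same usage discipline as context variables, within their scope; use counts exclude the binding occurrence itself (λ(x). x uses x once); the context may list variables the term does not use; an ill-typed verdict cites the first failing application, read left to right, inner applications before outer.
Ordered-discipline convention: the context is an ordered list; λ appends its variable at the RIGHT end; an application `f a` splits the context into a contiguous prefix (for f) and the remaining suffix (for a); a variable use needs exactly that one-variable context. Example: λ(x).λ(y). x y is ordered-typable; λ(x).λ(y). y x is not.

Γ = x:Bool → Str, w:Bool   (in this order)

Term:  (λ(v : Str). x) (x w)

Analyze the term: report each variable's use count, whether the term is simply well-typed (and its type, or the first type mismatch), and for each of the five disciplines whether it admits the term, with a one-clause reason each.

counts: x=2; w=1; v [bound]=0
uses in reading order: x, x, w
typing: ✓ — Bool → Str
ordered ✗ (repeated use of x ×2; v left unused)
linear ✗ (repeated use of x ×2; v left unused)
affine ✗ (repeated use of x ×2)
relevant ✗ (v left unused)
unrestricted ✓ (type-checks (Bool → Str) and nothing is barred)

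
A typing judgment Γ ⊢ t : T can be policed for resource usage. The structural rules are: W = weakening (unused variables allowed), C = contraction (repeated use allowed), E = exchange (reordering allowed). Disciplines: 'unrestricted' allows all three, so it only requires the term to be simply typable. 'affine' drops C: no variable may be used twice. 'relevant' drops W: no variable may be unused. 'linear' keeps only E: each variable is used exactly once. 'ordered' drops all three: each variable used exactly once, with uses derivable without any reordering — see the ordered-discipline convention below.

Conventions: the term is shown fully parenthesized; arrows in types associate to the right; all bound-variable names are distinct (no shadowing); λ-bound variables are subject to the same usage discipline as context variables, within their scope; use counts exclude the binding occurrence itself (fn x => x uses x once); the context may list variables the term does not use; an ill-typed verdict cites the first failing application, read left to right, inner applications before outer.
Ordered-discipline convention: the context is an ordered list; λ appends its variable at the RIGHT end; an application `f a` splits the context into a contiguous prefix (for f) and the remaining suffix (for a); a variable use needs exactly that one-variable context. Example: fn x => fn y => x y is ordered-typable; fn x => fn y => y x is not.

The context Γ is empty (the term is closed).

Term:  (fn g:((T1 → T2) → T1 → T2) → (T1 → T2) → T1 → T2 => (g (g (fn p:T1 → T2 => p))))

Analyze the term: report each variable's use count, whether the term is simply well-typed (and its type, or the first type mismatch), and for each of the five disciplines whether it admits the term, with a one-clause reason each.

use counts: g (bound) ×2; p (bound) ×1
left-to-right use order: g, g, p
typing: the term checks, with type (((T1 → T2) → T1 → T2) → (T1 → T2) → T1 → T2) → (T1 → T2) → T1 → T2
ordered: ✗ — repeated use of g ×2
linear: ✗ — repeated use of g ×2
affine: ✗ — repeated use of g ×2
relevant: ✓ — every one of g, p appears
unrestricted: ✓ — simply typable at (((T1 → T2) → T1 → T2) → (T1 → T2) → T1 → T2) → (T1 → T2) → T1 → T2; W, C, E all held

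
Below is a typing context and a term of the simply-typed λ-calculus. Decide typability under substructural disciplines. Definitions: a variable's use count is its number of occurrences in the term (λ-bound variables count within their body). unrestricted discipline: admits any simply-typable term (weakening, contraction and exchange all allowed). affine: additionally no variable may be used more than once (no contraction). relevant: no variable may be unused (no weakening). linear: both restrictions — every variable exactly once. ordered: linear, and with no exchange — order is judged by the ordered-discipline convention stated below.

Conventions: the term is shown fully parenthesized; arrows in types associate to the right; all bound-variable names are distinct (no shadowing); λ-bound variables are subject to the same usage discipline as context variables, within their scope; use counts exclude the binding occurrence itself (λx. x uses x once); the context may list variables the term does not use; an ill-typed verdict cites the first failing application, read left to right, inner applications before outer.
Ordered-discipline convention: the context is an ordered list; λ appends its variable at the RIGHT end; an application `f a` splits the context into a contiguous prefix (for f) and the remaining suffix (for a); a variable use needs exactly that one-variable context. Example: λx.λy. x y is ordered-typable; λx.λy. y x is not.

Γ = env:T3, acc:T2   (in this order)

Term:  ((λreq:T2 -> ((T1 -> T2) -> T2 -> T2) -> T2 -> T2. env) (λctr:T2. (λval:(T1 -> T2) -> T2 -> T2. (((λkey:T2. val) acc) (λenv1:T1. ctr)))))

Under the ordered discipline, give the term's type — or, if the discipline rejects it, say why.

not well-typed under ordered — req, key, env1 never used (weakening)
usage: env=1; acc=1; req (bound)=0; ctr (bound)=1; val (bound)=1; key (bound)=0; env1 (bound)=0
left-to-right use order: env, val, acc, ctr
typing: ✓ — T3
per-discipline verdicts: ordered ✗, linear ✗, affine ✓, relevant ✗, unrestricted ✓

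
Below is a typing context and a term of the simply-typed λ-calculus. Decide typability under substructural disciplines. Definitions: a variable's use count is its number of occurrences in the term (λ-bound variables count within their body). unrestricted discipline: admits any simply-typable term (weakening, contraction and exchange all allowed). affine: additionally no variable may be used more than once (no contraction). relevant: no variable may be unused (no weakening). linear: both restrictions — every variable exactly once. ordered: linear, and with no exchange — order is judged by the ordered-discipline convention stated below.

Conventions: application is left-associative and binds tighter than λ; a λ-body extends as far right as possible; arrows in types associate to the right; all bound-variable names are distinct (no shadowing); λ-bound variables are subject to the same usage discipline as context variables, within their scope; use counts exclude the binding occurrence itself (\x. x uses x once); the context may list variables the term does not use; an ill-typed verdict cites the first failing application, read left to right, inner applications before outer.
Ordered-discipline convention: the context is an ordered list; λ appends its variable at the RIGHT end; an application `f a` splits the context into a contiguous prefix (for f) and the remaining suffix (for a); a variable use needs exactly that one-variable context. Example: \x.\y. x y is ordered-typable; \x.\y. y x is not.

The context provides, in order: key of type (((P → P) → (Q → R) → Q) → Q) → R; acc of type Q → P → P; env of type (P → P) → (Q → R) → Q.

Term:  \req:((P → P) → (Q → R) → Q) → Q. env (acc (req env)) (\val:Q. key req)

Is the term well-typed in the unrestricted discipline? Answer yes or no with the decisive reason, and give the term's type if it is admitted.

yes — type-checks ((((P → P) → (Q → R) → Q) → Q) → Q) and nothing is barred; term : (((P → P) → (Q → R) → Q) → Q) → Q
use counts: key=1, acc=1, env=2, req [bound]=2, val [bound]=0
uses in reading order: env, acc, req, env, key, req
typing: ✓ — (((P → P) → (Q → R) → Q) → Q) → Q
summary: ordered ✗ | linear ✗ | affine ✗ | relevant ✗ | unrestricted ✓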